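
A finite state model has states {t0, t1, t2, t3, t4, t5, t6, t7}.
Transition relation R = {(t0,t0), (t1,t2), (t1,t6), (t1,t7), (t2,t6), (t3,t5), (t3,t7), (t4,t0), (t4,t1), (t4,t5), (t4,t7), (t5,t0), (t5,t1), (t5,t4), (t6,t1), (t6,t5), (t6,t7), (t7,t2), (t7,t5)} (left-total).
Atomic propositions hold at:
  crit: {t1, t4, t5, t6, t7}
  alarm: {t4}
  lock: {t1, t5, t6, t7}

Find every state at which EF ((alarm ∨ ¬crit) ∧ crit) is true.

Sat(¬crit) = {t0, t2, t3}
Sat(alarm ∨ ¬crit) = {t0, t2, t3, t4}
Sat((alarm ∨ ¬crit) ∧ crit) = {t4}
EF ((alarm ∨ ¬crit) ∧ crit): least fixpoint, start Z0 = {t4}, add states with some successor in Z. Z1 = {t4, t5}; Z2 = {t3, t4, t5, t6, t7}; Z3 = {t1, t2, t3, t4, t5, t6, t7}; fixed.
Sat(EF ((alarm ∨ ¬crit) ∧ crit)) = {t1, t2, t3, t4, t5, t6, t7}

{t1, t2, t3, t4, t5, t6, t7}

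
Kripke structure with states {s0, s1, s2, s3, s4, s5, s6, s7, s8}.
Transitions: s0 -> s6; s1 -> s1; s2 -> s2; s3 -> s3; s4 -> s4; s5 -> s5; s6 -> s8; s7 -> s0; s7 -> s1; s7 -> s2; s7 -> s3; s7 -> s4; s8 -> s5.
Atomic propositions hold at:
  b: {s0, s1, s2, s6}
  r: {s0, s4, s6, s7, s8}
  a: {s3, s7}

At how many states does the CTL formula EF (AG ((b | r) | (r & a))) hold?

4

Sat(b | r) = {s0, s1, s2, s4, s6, s7, s8}
Sat(r & a) = {s7}
Sat((b | r) | (r & a)) = {s0, s1, s2, s4, s6, s7, s8}
AG ((b | r) | (r & a)): greatest fixpoint, start Z0 = {s0, s1, s2, s4, s6, s7, s8}, keep only states in Sat with every successor in Z. Z1 = {s0, s1, s2, s4, s6}; Z2 = {s0, s1, s2, s4}; Z3 = {s1, s2, s4}; fixed.
Sat(AG ((b | r) | (r & a))) = {s1, s2, s4}
EF (AG ((b | r) | (r & a))): least fixpoint, start Z0 = {s1, s2, s4}, add states with some successor in Z. Z1 = {s1, s2, s4, s7}; fixed.
Sat(EF (AG ((b | r) | (r & a)))) = {s1, s2, s4, s7}
|Sat(EF (AG ((b | r) | (r & a))))| = |{s1, s2, s4, s7}| = 4.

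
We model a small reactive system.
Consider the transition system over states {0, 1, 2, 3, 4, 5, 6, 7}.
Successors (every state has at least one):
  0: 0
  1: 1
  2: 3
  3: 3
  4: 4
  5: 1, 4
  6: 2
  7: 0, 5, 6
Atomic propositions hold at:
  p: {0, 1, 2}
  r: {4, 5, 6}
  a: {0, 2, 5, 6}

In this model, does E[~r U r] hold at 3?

Sat(~r) = {0, 1, 2, 3, 7}
E[~r U r]: least fixpoint, start Z0 = Sat(r) = {4, 5, 6}, add states in Sat(~r) with some successor in Z. Z1 = {4, 5, 6, 7}; fixed.
Sat(E[~r U r]) = {4, 5, 6, 7}
3 ∉ Sat(E[~r U r]) = {4, 5, 6, 7}, so the formula does not hold at 3.

No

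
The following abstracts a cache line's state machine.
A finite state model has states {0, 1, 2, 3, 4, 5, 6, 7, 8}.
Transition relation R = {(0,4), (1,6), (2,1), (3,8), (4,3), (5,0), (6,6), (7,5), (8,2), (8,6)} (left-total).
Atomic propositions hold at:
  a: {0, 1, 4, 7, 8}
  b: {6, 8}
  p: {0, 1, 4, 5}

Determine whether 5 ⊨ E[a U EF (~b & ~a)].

Yes

Sat(~b) = {0, 1, 2, 3, 4, 5, 7}
Sat(~a) = {2, 3, 5, 6}
Sat(~b & ~a) = {2, 3, 5}
EF (~b & ~a): least fixpoint, start Z0 = {2, 3, 5}, add states with some successor in Z. Z1 = {2, 3, 4, 5, 7, 8}; Z2 = {0, 2, 3, 4, 5, 7, 8}; fixed.
Sat(EF (~b & ~a)) = {0, 2, 3, 4, 5, 7, 8}
E[a U EF (~b & ~a)]: least fixpoint, start Z0 = Sat(EF (~b & ~a)) = {0, 2, 3, 4, 5, 7, 8}, add states in Sat(a) with some successor in Z. Already a fixed point.
Sat(E[a U EF (~b & ~a)]) = {0, 2, 3, 4, 5, 7, 8}
5 ∈ Sat(E[a U EF (~b & ~a)]) = {0, 2, 3, 4, 5, 7, 8}, so the formula holds at 5.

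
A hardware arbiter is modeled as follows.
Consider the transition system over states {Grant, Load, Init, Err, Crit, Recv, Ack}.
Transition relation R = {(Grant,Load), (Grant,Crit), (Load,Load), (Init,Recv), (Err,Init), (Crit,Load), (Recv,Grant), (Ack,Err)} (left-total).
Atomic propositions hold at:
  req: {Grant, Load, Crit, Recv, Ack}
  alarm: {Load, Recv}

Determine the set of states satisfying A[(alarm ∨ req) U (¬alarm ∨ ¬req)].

Sat(alarm ∨ req) = {Grant, Load, Crit, Recv, Ack}
Sat(¬alarm) = {Grant, Init, Err, Crit, Ack}
Sat(¬req) = {Init, Err}
Sat(¬alarm ∨ ¬req) = {Grant, Init, Err, Crit, Ack}
A[(alarm ∨ req) U (¬alarm ∨ ¬req)]: least fixpoint, start Z0 = Sat((¬alarm ∨ ¬req)) = {Grant, Init, Err, Crit, Ack}, add states in Sat(alarm ∨ req) with every successor in Z. Z1 = {Grant, Init, Err, Crit, Recv, Ack}; fixed.
Sat(A[(alarm ∨ req) U (¬alarm ∨ ¬req)]) = {Grant, Init, Err, Crit, Recv, Ack}

{Grant, Init, Err, Crit, Recv, Ack}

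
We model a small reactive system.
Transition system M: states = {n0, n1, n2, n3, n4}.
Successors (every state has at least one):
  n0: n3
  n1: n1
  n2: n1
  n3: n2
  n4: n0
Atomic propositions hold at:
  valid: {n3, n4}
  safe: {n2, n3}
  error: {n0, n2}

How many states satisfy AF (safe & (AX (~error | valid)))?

Sat(~error) = {n1, n3, n4}
Sat(~error | valid) = {n1, n3, n4}
Sat(AX (~error | valid)) = {s : every successor in {n1, n3, n4}} = {n0, n1, n2}
Sat(safe & (AX (~error | valid))) = {n2}
AF (safe & (AX (~error | valid))): least fixpoint, start Z0 = {n2}, add states with every successor in Z. Z1 = {n2, n3}; Z2 = {n0, n2, n3}; Z3 = {n0, n2, n3, n4}; fixed.
Sat(AF (safe & (AX (~error | valid)))) = {n0, n2, n3, n4}
|Sat(AF (safe & (AX (~error | valid))))| = |{n0, n2, n3, n4}| = 4.

4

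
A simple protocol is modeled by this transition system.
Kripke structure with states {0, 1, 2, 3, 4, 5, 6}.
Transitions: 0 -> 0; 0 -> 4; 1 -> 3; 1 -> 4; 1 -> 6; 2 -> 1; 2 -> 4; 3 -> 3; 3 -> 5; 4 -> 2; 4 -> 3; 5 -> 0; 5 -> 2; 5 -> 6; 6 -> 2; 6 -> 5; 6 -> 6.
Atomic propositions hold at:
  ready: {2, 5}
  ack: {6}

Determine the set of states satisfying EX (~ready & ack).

Sat(~ready) = {0, 1, 3, 4, 6}
Sat(~ready & ack) = {6}
Sat(EX (~ready & ack)) = {s : some successor in {6}} = {1, 5, 6}

{1, 5, 6}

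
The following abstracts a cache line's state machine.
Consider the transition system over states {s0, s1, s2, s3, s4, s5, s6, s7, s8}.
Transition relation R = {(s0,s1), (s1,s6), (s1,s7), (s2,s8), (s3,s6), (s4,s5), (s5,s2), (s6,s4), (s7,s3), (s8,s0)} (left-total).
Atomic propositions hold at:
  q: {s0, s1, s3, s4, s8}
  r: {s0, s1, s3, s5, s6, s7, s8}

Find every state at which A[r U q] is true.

A[r U q]: least fixpoint, start Z0 = Sat(q) = {s0, s1, s3, s4, s8}, add states in Sat(r) with every successor in Z. Z1 = {s0, s1, s3, s4, s6, s7, s8}; fixed.
Sat(A[r U q]) = {s0, s1, s3, s4, s6, s7, s8}

{s0, s1, s3, s4, s6, s7, s8}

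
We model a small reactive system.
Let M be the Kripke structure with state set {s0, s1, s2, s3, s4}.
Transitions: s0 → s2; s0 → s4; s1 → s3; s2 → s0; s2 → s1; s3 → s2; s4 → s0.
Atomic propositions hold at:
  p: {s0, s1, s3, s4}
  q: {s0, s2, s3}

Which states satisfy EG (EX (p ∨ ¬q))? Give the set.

Sat(¬q) = {s1, s4}
Sat(p ∨ ¬q) = {s0, s1, s3, s4}
Sat(EX (p ∨ ¬q)) = {s : some successor in {s0, s1, s3, s4}} = {s0, s1, s2, s4}
EG (EX (p ∨ ¬q)): greatest fixpoint, start Z0 = {s0, s1, s2, s4}, keep only states in Sat with some successor in Z. Z1 = {s0, s2, s4}; fixed.
Sat(EG (EX (p ∨ ¬q))) = {s0, s2, s4}

{s0, s2, s4}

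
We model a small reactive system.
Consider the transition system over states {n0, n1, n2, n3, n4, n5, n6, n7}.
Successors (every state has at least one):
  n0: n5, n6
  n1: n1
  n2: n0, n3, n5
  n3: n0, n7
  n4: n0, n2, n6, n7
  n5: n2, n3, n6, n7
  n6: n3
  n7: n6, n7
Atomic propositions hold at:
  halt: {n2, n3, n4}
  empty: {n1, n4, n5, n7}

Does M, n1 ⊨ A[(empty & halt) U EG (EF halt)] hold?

Sat(empty & halt) = {n4}
EF halt: least fixpoint, start Z0 = {n2, n3, n4}, add states with some successor in Z. Z1 = {n2, n3, n4, n5, n6}; Z2 = {n0, n2, n3, n4, n5, n6, n7}; fixed.
Sat(EF halt) = {n0, n2, n3, n4, n5, n6, n7}
EG (EF halt): greatest fixpoint, start Z0 = {n0, n2, n3, n4, n5, n6, n7}, keep only states in Sat with some successor in Z. Already a fixed point.
Sat(EG (EF halt)) = {n0, n2, n3, n4, n5, n6, n7}
A[(empty & halt) U EG (EF halt)]: least fixpoint, start Z0 = Sat(EG (EF halt)) = {n0, n2, n3, n4, n5, n6, n7}, add states in Sat(empty & halt) with every successor in Z. Already a fixed point.
Sat(A[(empty & halt) U EG (EF halt)]) = {n0, n2, n3, n4, n5, n6, n7}
n1 ∉ Sat(A[(empty & halt) U EG (EF halt)]) = {n0, n2, n3, n4, n5, n6, n7}, so the formula does not hold at n1.

No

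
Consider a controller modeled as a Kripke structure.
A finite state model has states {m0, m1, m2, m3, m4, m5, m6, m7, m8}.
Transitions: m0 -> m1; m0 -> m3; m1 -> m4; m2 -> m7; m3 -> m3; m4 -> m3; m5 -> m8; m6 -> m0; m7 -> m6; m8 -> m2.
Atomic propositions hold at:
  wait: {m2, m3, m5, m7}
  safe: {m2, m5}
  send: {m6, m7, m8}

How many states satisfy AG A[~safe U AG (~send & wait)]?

Sat(~safe) = {m0, m1, m3, m4, m6, m7, m8}
Sat(~send) = {m0, m1, m2, m3, m4, m5}
Sat(~send & wait) = {m2, m3, m5}
AG (~send & wait): greatest fixpoint, start Z0 = {m2, m3, m5}, keep only states in Sat with every successor in Z. Z1 = {m3}; fixed.
Sat(AG (~send & wait)) = {m3}
A[~safe U AG (~send & wait)]: least fixpoint, start Z0 = Sat(AG (~send & wait)) = {m3}, add states in Sat(~safe) with every successor in Z. Z1 = {m3, m4}; Z2 = {m1, m3, m4}; Z3 = {m0, m1, m3, m4}; Z4 = {m0, m1, m3, m4, m6}; Z5 = {m0, m1, m3, m4, m6, m7}; fixed.
Sat(A[~safe U AG (~send & wait)]) = {m0, m1, m3, m4, m6, m7}
AG A[~safe U AG (~send & wait)]: greatest fixpoint, start Z0 = {m0, m1, m3, m4, m6, m7}, keep only states in Sat with every successor in Z. Already a fixed point.
Sat(AG A[~safe U AG (~send & wait)]) = {m0, m1, m3, m4, m6, m7}
|Sat(AG A[~safe U AG (~send & wait)])| = |{m0, m1, m3, m4, m6, m7}| = 6.

6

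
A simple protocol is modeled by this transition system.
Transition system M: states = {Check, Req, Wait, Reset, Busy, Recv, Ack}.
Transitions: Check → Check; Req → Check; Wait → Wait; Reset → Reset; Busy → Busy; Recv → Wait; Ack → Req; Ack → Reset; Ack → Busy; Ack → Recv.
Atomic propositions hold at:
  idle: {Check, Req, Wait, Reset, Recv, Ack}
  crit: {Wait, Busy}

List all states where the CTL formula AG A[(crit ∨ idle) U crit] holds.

Sat(crit ∨ idle) = {Check, Req, Wait, Reset, Busy, Recv, Ack}
A[(crit ∨ idle) U crit]: least fixpoint, start Z0 = Sat(crit) = {Wait, Busy}, add states in Sat(crit ∨ idle) with every successor in Z. Z1 = {Wait, Busy, Recv}; fixed.
Sat(A[(crit ∨ idle) U crit]) = {Wait, Busy, Recv}
AG A[(crit ∨ idle) U crit]: greatest fixpoint, start Z0 = {Wait, Busy, Recv}, keep only states in Sat with every successor in Z. Already a fixed point.
Sat(AG A[(crit ∨ idle) U crit]) = {Wait, Busy, Recv}

{Wait, Busy, Recv}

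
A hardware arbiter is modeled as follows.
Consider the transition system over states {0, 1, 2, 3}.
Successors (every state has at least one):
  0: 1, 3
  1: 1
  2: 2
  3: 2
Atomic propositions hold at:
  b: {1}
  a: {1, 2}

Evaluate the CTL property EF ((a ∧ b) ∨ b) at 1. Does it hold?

Yes

Sat(a ∧ b) = {1}
Sat((a ∧ b) ∨ b) = {1}
EF ((a ∧ b) ∨ b): least fixpoint, start Z0 = {1}, add states with some successor in Z. Z1 = {0, 1}; fixed.
Sat(EF ((a ∧ b) ∨ b)) = {0, 1}
1 ∈ Sat(EF ((a ∧ b) ∨ b)) = {0, 1}, so the formula holds at 1.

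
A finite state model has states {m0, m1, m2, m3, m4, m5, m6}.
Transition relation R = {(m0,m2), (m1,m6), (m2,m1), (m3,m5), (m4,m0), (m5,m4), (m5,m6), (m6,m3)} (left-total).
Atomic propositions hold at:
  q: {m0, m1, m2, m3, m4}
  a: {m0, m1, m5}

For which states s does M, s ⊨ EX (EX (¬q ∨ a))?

{m0, m2, m3, m5, m6}

Sat(¬q) = {m5, m6}
Sat(¬q ∨ a) = {m0, m1, m5, m6}
Sat(EX (¬q ∨ a)) = {s : some successor in {m0, m1, m5, m6}} = {m1, m2, m3, m4, m5}
Sat(EX (EX (¬q ∨ a))) = {s : some successor in {m1, m2, m3, m4, m5}} = {m0, m2, m3, m5, m6}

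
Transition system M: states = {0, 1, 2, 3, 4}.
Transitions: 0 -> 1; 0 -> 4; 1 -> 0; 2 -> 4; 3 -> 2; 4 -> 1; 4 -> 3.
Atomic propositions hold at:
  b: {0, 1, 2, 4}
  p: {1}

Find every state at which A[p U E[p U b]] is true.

{0, 1, 2, 4}

E[p U b]: least fixpoint, start Z0 = Sat(b) = {0, 1, 2, 4}, add states in Sat(p) with some successor in Z. Already a fixed point.
Sat(E[p U b]) = {0, 1, 2, 4}
A[p U E[p U b]]: least fixpoint, start Z0 = Sat(E[p U b]) = {0, 1, 2, 4}, add states in Sat(p) with every successor in Z. Already a fixed point.
Sat(A[p U E[p U b]]) = {0, 1, 2, 4}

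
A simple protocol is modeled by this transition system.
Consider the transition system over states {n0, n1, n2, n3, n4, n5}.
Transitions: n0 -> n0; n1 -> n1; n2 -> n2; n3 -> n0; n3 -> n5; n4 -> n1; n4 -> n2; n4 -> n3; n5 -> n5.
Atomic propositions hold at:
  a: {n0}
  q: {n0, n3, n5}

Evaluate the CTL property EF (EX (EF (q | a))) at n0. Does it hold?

Sat(q | a) = {n0, n3, n5}
EF (q | a): least fixpoint, start Z0 = {n0, n3, n5}, add states with some successor in Z. Z1 = {n0, n3, n4, n5}; fixed.
Sat(EF (q | a)) = {n0, n3, n4, n5}
Sat(EX (EF (q | a))) = {s : some successor in {n0, n3, n4, n5}} = {n0, n3, n4, n5}
EF (EX (EF (q | a))): least fixpoint, start Z0 = {n0, n3, n4, n5}, add states with some successor in Z. Already a fixed point.
Sat(EF (EX (EF (q | a)))) = {n0, n3, n4, n5}
n0 ∈ Sat(EF (EX (EF (q | a)))) = {n0, n3, n4, n5}, so the formula holds at n0.

Yes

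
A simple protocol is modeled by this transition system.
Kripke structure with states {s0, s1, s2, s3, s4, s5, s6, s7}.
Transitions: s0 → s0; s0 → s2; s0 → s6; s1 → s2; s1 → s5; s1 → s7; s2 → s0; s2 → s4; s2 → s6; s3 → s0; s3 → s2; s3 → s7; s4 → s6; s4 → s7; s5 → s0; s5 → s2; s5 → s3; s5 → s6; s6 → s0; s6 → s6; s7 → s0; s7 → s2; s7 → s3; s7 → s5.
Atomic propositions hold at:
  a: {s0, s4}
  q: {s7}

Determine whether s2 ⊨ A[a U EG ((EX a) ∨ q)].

Yes

Sat(EX a) = {s : some successor in {s0, s4}} = {s0, s2, s3, s5, s6, s7}
Sat((EX a) ∨ q) = {s0, s2, s3, s5, s6, s7}
EG ((EX a) ∨ q): greatest fixpoint, start Z0 = {s0, s2, s3, s5, s6, s7}, keep only states in Sat with some successor in Z. Already a fixed point.
Sat(EG ((EX a) ∨ q)) = {s0, s2, s3, s5, s6, s7}
A[a U EG ((EX a) ∨ q)]: least fixpoint, start Z0 = Sat(EG ((EX a) ∨ q)) = {s0, s2, s3, s5, s6, s7}, add states in Sat(a) with every successor in Z. Z1 = {s0, s2, s3, s4, s5, s6, s7}; fixed.
Sat(A[a U EG ((EX a) ∨ q)]) = {s0, s2, s3, s4, s5, s6, s7}
s2 ∈ Sat(A[a U EG ((EX a) ∨ q)]) = {s0, s2, s3, s4, s5, s6, s7}, so the formula holds at s2.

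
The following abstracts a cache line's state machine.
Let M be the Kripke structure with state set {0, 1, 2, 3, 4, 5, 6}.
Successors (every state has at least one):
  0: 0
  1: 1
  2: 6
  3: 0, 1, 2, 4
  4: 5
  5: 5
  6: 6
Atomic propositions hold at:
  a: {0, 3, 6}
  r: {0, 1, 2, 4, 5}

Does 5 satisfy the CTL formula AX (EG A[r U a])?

A[r U a]: least fixpoint, start Z0 = Sat(a) = {0, 3, 6}, add states in Sat(r) with every successor in Z. Z1 = {0, 2, 3, 6}; fixed.
Sat(A[r U a]) = {0, 2, 3, 6}
EG A[r U a]: greatest fixpoint, start Z0 = {0, 2, 3, 6}, keep only states in Sat with some successor in Z. Already a fixed point.
Sat(EG A[r U a]) = {0, 2, 3, 6}
Sat(AX (EG A[r U a])) = {s : every successor in {0, 2, 3, 6}} = {0, 2, 6}
5 ∉ Sat(AX (EG A[r U a])) = {0, 2, 6}, so the formula does not hold at 5.

No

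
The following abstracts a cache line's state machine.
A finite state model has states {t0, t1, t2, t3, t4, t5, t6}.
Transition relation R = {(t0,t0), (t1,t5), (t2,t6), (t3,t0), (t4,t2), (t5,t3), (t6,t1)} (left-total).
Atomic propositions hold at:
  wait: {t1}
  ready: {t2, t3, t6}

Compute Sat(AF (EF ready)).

EF ready: least fixpoint, start Z0 = {t2, t3, t6}, add states with some successor in Z. Z1 = {t2, t3, t4, t5, t6}; Z2 = {t1, t2, t3, t4, t5, t6}; fixed.
Sat(EF ready) = {t1, t2, t3, t4, t5, t6}
AF (EF ready): least fixpoint, start Z0 = {t1, t2, t3, t4, t5, t6}, add states with every successor in Z. Already a fixed point.
Sat(AF (EF ready)) = {t1, t2, t3, t4, t5, t6}

{t1, t2, t3, t4, t5, t6}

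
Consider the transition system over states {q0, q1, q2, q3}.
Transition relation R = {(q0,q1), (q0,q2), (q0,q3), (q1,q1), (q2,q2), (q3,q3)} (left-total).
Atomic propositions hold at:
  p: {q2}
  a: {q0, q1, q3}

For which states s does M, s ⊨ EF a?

EF a: least fixpoint, start Z0 = {q0, q1, q3}, add states with some successor in Z. Already a fixed point.
Sat(EF a) = {q0, q1, q3}

{q0, q1, q3}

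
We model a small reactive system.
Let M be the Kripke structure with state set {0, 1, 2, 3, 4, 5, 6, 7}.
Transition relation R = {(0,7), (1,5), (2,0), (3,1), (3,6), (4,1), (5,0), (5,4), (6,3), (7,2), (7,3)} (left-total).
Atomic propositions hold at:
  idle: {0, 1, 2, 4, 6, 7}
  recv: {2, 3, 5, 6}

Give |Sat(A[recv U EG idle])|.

3

EG idle: greatest fixpoint, start Z0 = {0, 1, 2, 4, 6, 7}, keep only states in Sat with some successor in Z. Z1 = {0, 2, 4, 7}; Z2 = {0, 2, 7}; fixed.
Sat(EG idle) = {0, 2, 7}
A[recv U EG idle]: least fixpoint, start Z0 = Sat(EG idle) = {0, 2, 7}, add states in Sat(recv) with every successor in Z. Already a fixed point.
Sat(A[recv U EG idle]) = {0, 2, 7}
|Sat(A[recv U EG idle])| = |{0, 2, 7}| = 3.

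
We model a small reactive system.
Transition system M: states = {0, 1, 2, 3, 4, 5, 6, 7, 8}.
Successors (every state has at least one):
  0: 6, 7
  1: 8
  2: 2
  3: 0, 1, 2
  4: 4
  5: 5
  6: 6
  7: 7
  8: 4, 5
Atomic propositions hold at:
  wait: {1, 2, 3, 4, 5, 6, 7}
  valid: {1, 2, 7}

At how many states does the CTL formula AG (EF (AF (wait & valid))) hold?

2

Sat(wait & valid) = {1, 2, 7}
AF (wait & valid): least fixpoint, start Z0 = {1, 2, 7}, add states with every successor in Z. Already a fixed point.
Sat(AF (wait & valid)) = {1, 2, 7}
EF (AF (wait & valid)): least fixpoint, start Z0 = {1, 2, 7}, add states with some successor in Z. Z1 = {0, 1, 2, 3, 7}; fixed.
Sat(EF (AF (wait & valid))) = {0, 1, 2, 3, 7}
AG (EF (AF (wait & valid))): greatest fixpoint, start Z0 = {0, 1, 2, 3, 7}, keep only states in Sat with every successor in Z. Z1 = {2, 3, 7}; Z2 = {2, 7}; fixed.
Sat(AG (EF (AF (wait & valid)))) = {2, 7}
|Sat(AG (EF (AF (wait & valid))))| = |{2, 7}| = 2.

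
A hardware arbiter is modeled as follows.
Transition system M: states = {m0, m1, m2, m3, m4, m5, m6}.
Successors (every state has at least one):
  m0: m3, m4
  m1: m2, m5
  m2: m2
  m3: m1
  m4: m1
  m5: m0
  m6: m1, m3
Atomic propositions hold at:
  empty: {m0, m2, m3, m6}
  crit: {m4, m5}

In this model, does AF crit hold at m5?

Yes

AF crit: least fixpoint, start Z0 = {m4, m5}, add states with every successor in Z. Already a fixed point.
Sat(AF crit) = {m4, m5}
m5 ∈ Sat(AF crit) = {m4, m5}, so the formula holds at m5.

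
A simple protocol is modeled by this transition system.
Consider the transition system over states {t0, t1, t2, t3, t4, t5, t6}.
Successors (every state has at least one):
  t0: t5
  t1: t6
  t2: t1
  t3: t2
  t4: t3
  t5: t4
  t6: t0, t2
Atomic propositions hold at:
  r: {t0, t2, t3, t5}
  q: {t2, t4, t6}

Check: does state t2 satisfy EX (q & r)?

Sat(q & r) = {t2}
Sat(EX (q & r)) = {s : some successor in {t2}} = {t3, t6}
t2 ∉ Sat(EX (q & r)) = {t3, t6}, so the formula does not hold at t2.

No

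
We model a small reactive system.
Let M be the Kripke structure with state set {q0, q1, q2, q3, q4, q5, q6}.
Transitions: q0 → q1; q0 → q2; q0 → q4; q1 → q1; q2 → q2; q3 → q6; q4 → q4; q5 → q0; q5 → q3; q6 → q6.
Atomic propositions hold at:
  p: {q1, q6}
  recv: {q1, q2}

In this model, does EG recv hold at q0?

EG recv: greatest fixpoint, start Z0 = {q1, q2}, keep only states in Sat with some successor in Z. Already a fixed point.
Sat(EG recv) = {q1, q2}
q0 ∉ Sat(EG recv) = {q1, q2}, so the formula does not hold at q0.

No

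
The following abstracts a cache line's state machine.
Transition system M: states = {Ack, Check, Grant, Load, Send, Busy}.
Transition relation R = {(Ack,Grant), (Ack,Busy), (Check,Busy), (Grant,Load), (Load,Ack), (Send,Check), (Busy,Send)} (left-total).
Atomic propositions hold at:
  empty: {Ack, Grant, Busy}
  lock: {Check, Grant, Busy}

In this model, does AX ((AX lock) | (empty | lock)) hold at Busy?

Yes

Sat(AX lock) = {s : every successor in {Check, Grant, Busy}} = {Ack, Check, Send}
Sat(empty | lock) = {Ack, Check, Grant, Busy}
Sat((AX lock) | (empty | lock)) = {Ack, Check, Grant, Send, Busy}
Sat(AX ((AX lock) | (empty | lock))) = {s : every successor in {Ack, Check, Grant, Send, Busy}} = {Ack, Check, Load, Send, Busy}
Busy ∈ Sat(AX ((AX lock) | (empty | lock))) = {Ack, Check, Load, Send, Busy}, so the formula holds at Busy.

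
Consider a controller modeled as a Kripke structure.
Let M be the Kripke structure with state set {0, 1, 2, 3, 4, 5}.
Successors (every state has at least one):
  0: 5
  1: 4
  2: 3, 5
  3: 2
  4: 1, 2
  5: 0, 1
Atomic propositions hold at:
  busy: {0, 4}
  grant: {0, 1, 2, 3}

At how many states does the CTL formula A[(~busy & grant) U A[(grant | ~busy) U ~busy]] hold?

5

Sat(~busy) = {1, 2, 3, 5}
Sat(~busy & grant) = {1, 2, 3}
Sat(grant | ~busy) = {0, 1, 2, 3, 5}
A[(grant | ~busy) U ~busy]: least fixpoint, start Z0 = Sat(~busy) = {1, 2, 3, 5}, add states in Sat(grant | ~busy) with every successor in Z. Z1 = {0, 1, 2, 3, 5}; fixed.
Sat(A[(grant | ~busy) U ~busy]) = {0, 1, 2, 3, 5}
A[(~busy & grant) U A[(grant | ~busy) U ~busy]]: least fixpoint, start Z0 = Sat(A[(grant | ~busy) U ~busy]) = {0, 1, 2, 3, 5}, add states in Sat(~busy & grant) with every successor in Z. Already a fixed point.
Sat(A[(~busy & grant) U A[(grant | ~busy) U ~busy]]) = {0, 1, 2, 3, 5}
|Sat(A[(~busy & grant) U A[(grant | ~busy) U ~busy]])| = |{0, 1, 2, 3, 5}| = 5.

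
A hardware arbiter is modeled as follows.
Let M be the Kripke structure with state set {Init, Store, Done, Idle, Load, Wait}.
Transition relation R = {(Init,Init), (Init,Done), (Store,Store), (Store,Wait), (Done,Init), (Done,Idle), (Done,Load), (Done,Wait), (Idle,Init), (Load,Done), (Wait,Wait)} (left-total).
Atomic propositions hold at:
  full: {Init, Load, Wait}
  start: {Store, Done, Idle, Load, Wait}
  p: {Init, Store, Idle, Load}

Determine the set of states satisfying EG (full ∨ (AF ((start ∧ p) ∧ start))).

{Init, Store, Idle, Wait}

Sat(start ∧ p) = {Store, Idle, Load}
Sat((start ∧ p) ∧ start) = {Store, Idle, Load}
AF ((start ∧ p) ∧ start): least fixpoint, start Z0 = {Store, Idle, Load}, add states with every successor in Z. Already a fixed point.
Sat(AF ((start ∧ p) ∧ start)) = {Store, Idle, Load}
Sat(full ∨ (AF ((start ∧ p) ∧ start))) = {Init, Store, Idle, Load, Wait}
EG (full ∨ (AF ((start ∧ p) ∧ start))): greatest fixpoint, start Z0 = {Init, Store, Idle, Load, Wait}, keep only states in Sat with some successor in Z. Z1 = {Init, Store, Idle, Wait}; fixed.
Sat(EG (full ∨ (AF ((start ∧ p) ∧ start)))) = {Init, Store, Idle, Wait}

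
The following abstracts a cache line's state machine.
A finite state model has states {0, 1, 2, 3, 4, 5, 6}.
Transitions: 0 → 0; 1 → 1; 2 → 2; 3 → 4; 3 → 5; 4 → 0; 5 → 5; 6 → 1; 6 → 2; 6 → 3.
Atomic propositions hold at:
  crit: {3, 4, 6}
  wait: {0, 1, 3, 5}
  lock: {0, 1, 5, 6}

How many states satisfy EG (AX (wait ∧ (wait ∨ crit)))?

Sat(wait ∨ crit) = {0, 1, 3, 4, 5, 6}
Sat(wait ∧ (wait ∨ crit)) = {0, 1, 3, 5}
Sat(AX (wait ∧ (wait ∨ crit))) = {s : every successor in {0, 1, 3, 5}} = {0, 1, 4, 5}
EG (AX (wait ∧ (wait ∨ crit))): greatest fixpoint, start Z0 = {0, 1, 4, 5}, keep only states in Sat with some successor in Z. Already a fixed point.
Sat(EG (AX (wait ∧ (wait ∨ crit)))) = {0, 1, 4, 5}
|Sat(EG (AX (wait ∧ (wait ∨ crit))))| = |{0, 1, 4, 5}| = 4.

4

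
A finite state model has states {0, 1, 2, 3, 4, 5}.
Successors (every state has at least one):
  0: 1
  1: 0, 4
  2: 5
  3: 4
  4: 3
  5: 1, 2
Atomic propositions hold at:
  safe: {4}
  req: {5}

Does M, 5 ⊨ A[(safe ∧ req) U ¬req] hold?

No

Sat(safe ∧ req) = ∅
Sat(¬req) = {0, 1, 2, 3, 4}
A[(safe ∧ req) U ¬req]: least fixpoint, start Z0 = Sat(¬req) = {0, 1, 2, 3, 4}, add states in Sat(safe ∧ req) with every successor in Z. Already a fixed point.
Sat(A[(safe ∧ req) U ¬req]) = {0, 1, 2, 3, 4}
5 ∉ Sat(A[(safe ∧ req) U ¬req]) = {0, 1, 2, 3, 4}, so the formula does not hold at 5.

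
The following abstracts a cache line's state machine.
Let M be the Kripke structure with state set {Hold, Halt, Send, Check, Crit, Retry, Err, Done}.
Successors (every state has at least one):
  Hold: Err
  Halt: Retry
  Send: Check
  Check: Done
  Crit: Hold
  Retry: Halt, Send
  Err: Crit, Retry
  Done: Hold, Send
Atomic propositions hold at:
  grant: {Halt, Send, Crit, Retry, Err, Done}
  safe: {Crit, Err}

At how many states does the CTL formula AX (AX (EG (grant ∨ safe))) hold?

Sat(grant ∨ safe) = {Halt, Send, Crit, Retry, Err, Done}
EG (grant ∨ safe): greatest fixpoint, start Z0 = {Halt, Send, Crit, Retry, Err, Done}, keep only states in Sat with some successor in Z. Z1 = {Halt, Retry, Err, Done}; Z2 = {Halt, Retry, Err}; fixed.
Sat(EG (grant ∨ safe)) = {Halt, Retry, Err}
Sat(AX (EG (grant ∨ safe))) = {s : every successor in {Halt, Retry, Err}} = {Hold, Halt}
Sat(AX (AX (EG (grant ∨ safe)))) = {s : every successor in {Hold, Halt}} = {Crit}
|Sat(AX (AX (EG (grant ∨ safe))))| = |{Crit}| = 1.

1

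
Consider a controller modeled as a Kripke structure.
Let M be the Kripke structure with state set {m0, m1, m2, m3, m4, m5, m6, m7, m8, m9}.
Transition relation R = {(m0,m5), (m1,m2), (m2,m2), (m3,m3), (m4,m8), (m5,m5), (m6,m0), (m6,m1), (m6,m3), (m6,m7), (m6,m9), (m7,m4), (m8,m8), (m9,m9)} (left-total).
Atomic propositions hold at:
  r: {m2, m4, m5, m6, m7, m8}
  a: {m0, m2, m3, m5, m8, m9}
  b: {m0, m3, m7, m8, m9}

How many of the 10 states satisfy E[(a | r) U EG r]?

Sat(a | r) = {m0, m2, m3, m4, m5, m6, m7, m8, m9}
EG r: greatest fixpoint, start Z0 = {m2, m4, m5, m6, m7, m8}, keep only states in Sat with some successor in Z. Already a fixed point.
Sat(EG r) = {m2, m4, m5, m6, m7, m8}
E[(a | r) U EG r]: least fixpoint, start Z0 = Sat(EG r) = {m2, m4, m5, m6, m7, m8}, add states in Sat(a | r) with some successor in Z. Z1 = {m0, m2, m4, m5, m6, m7, m8}; fixed.
Sat(E[(a | r) U EG r]) = {m0, m2, m4, m5, m6, m7, m8}
|Sat(E[(a | r) U EG r])| = |{m0, m2, m4, m5, m6, m7, m8}| = 7.

7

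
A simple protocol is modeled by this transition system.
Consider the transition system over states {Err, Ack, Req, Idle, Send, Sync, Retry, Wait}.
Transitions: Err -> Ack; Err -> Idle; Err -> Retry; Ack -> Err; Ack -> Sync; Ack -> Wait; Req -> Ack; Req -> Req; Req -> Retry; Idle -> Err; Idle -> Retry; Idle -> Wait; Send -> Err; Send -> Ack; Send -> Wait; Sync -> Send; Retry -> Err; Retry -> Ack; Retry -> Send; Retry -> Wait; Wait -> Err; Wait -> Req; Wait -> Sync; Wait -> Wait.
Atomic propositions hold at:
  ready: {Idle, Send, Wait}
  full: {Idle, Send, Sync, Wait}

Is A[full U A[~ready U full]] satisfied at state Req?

No

Sat(~ready) = {Err, Ack, Req, Sync, Retry}
A[~ready U full]: least fixpoint, start Z0 = Sat(full) = {Idle, Send, Sync, Wait}, add states in Sat(~ready) with every successor in Z. Already a fixed point.
Sat(A[~ready U full]) = {Idle, Send, Sync, Wait}
A[full U A[~ready U full]]: least fixpoint, start Z0 = Sat(A[~ready U full]) = {Idle, Send, Sync, Wait}, add states in Sat(full) with every successor in Z. Already a fixed point.
Sat(A[full U A[~ready U full]]) = {Idle, Send, Sync, Wait}
Req ∉ Sat(A[full U A[~ready U full]]) = {Idle, Send, Sync, Wait}, so the formula does not hold at Req.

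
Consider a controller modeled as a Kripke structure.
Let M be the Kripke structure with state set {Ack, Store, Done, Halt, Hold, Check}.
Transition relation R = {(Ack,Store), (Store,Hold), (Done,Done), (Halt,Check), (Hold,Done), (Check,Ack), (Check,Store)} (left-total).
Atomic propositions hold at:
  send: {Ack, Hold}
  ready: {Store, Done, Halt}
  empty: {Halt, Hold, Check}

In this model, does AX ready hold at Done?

Yes

Sat(AX ready) = {s : every successor in {Store, Done, Halt}} = {Ack, Done, Hold}
Done ∈ Sat(AX ready) = {Ack, Done, Hold}, so the formula holds at Done.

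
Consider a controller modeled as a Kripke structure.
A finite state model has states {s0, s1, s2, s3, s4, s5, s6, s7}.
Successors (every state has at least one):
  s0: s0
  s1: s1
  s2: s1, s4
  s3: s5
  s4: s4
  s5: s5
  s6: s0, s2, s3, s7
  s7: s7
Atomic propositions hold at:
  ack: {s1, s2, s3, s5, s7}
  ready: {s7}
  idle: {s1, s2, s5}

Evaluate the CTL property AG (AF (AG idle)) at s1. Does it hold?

Yes

AG idle: greatest fixpoint, start Z0 = {s1, s2, s5}, keep only states in Sat with every successor in Z. Z1 = {s1, s5}; fixed.
Sat(AG idle) = {s1, s5}
AF (AG idle): least fixpoint, start Z0 = {s1, s5}, add states with every successor in Z. Z1 = {s1, s3, s5}; fixed.
Sat(AF (AG idle)) = {s1, s3, s5}
AG (AF (AG idle)): greatest fixpoint, start Z0 = {s1, s3, s5}, keep only states in Sat with every successor in Z. Already a fixed point.
Sat(AG (AF (AG idle))) = {s1, s3, s5}
s1 ∈ Sat(AG (AF (AG idle))) = {s1, s3, s5}, so the formula holds at s1.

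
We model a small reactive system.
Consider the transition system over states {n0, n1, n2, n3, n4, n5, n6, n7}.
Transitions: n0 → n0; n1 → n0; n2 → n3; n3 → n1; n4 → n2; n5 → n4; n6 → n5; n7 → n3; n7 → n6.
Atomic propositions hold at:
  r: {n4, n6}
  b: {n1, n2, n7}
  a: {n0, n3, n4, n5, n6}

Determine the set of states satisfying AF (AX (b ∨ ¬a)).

{n2, n3, n4, n5, n6, n7}

Sat(¬a) = {n1, n2, n7}
Sat(b ∨ ¬a) = {n1, n2, n7}
Sat(AX (b ∨ ¬a)) = {s : every successor in {n1, n2, n7}} = {n3, n4}
AF (AX (b ∨ ¬a)): least fixpoint, start Z0 = {n3, n4}, add states with every successor in Z. Z1 = {n2, n3, n4, n5}; Z2 = {n2, n3, n4, n5, n6}; Z3 = {n2, n3, n4, n5, n6, n7}; fixed.
Sat(AF (AX (b ∨ ¬a))) = {n2, n3, n4, n5, n6, n7}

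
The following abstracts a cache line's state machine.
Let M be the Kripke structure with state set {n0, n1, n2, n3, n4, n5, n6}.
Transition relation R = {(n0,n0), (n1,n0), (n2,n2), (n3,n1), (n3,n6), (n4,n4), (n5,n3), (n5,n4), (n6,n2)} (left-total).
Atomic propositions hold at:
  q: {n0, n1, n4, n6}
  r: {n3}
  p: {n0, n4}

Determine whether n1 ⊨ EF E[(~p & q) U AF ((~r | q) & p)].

Sat(~p) = {n1, n2, n3, n5, n6}
Sat(~p & q) = {n1, n6}
Sat(~r) = {n0, n1, n2, n4, n5, n6}
Sat(~r | q) = {n0, n1, n2, n4, n5, n6}
Sat((~r | q) & p) = {n0, n4}
AF ((~r | q) & p): least fixpoint, start Z0 = {n0, n4}, add states with every successor in Z. Z1 = {n0, n1, n4}; fixed.
Sat(AF ((~r | q) & p)) = {n0, n1, n4}
E[(~p & q) U AF ((~r | q) & p)]: least fixpoint, start Z0 = Sat(AF ((~r | q) & p)) = {n0, n1, n4}, add states in Sat(~p & q) with some successor in Z. Already a fixed point.
Sat(E[(~p & q) U AF ((~r | q) & p)]) = {n0, n1, n4}
EF E[(~p & q) U AF ((~r | q) & p)]: least fixpoint, start Z0 = {n0, n1, n4}, add states with some successor in Z. Z1 = {n0, n1, n3, n4, n5}; fixed.
Sat(EF E[(~p & q) U AF ((~r | q) & p)]) = {n0, n1, n3, n4, n5}
n1 ∈ Sat(EF E[(~p & q) U AF ((~r | q) & p)]) = {n0, n1, n3, n4, n5}, so the formula holds at n1.

Yes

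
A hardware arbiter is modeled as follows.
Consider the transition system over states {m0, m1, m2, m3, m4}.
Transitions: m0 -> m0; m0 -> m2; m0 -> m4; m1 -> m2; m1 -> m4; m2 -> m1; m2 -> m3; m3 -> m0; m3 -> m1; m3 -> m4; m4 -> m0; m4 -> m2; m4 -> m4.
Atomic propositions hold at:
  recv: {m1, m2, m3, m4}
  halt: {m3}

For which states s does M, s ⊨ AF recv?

AF recv: least fixpoint, start Z0 = {m1, m2, m3, m4}, add states with every successor in Z. Already a fixed point.
Sat(AF recv) = {m1, m2, m3, m4}

{m1, m2, m3, m4}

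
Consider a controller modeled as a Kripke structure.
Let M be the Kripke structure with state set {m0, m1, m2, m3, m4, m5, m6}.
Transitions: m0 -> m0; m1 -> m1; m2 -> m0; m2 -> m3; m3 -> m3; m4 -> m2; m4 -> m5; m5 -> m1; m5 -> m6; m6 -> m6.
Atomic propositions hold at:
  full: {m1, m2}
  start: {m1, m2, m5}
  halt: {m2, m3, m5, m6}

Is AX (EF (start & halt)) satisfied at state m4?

Sat(start & halt) = {m2, m5}
EF (start & halt): least fixpoint, start Z0 = {m2, m5}, add states with some successor in Z. Z1 = {m2, m4, m5}; fixed.
Sat(EF (start & halt)) = {m2, m4, m5}
Sat(AX (EF (start & halt))) = {s : every successor in {m2, m4, m5}} = {m4}
m4 ∈ Sat(AX (EF (start & halt))) = {m4}, so the formula holds at m4.

Yes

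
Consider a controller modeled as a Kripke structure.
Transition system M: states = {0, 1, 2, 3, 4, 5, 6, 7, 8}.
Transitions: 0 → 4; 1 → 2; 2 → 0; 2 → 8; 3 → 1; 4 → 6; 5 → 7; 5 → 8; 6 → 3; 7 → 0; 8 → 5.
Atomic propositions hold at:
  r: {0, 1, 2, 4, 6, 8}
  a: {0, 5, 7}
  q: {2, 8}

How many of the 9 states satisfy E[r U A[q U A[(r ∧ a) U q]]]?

3

Sat(r ∧ a) = {0}
A[(r ∧ a) U q]: least fixpoint, start Z0 = Sat(q) = {2, 8}, add states in Sat(r ∧ a) with every successor in Z. Already a fixed point.
Sat(A[(r ∧ a) U q]) = {2, 8}
A[q U A[(r ∧ a) U q]]: least fixpoint, start Z0 = Sat(A[(r ∧ a) U q]) = {2, 8}, add states in Sat(q) with every successor in Z. Already a fixed point.
Sat(A[q U A[(r ∧ a) U q]]) = {2, 8}
E[r U A[q U A[(r ∧ a) U q]]]: least fixpoint, start Z0 = Sat(A[q U A[(r ∧ a) U q]]) = {2, 8}, add states in Sat(r) with some successor in Z. Z1 = {1, 2, 8}; fixed.
Sat(E[r U A[q U A[(r ∧ a) U q]]]) = {1, 2, 8}
|Sat(E[r U A[q U A[(r ∧ a) U q]]])| = |{1, 2, 8}| = 3.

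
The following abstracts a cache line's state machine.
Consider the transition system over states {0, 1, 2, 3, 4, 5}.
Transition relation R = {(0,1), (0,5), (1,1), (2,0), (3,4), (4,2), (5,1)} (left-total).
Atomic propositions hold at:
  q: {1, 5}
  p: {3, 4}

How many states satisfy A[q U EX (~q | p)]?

3

Sat(~q) = {0, 2, 3, 4}
Sat(~q | p) = {0, 2, 3, 4}
Sat(EX (~q | p)) = {s : some successor in {0, 2, 3, 4}} = {2, 3, 4}
A[q U EX (~q | p)]: least fixpoint, start Z0 = Sat(EX (~q | p)) = {2, 3, 4}, add states in Sat(q) with every successor in Z. Already a fixed point.
Sat(A[q U EX (~q | p)]) = {2, 3, 4}
|Sat(A[q U EX (~q | p)])| = |{2, 3, 4}| = 3.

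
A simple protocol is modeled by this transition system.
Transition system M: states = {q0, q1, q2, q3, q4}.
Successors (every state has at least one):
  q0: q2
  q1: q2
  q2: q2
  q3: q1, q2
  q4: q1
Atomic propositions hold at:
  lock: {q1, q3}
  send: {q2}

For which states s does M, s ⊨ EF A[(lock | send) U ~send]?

Sat(lock | send) = {q1, q2, q3}
Sat(~send) = {q0, q1, q3, q4}
A[(lock | send) U ~send]: least fixpoint, start Z0 = Sat(~send) = {q0, q1, q3, q4}, add states in Sat(lock | send) with every successor in Z. Already a fixed point.
Sat(A[(lock | send) U ~send]) = {q0, q1, q3, q4}
EF A[(lock | send) U ~send]: least fixpoint, start Z0 = {q0, q1, q3, q4}, add states with some successor in Z. Already a fixed point.
Sat(EF A[(lock | send) U ~send]) = {q0, q1, q3, q4}

{q0, q1, q3, q4}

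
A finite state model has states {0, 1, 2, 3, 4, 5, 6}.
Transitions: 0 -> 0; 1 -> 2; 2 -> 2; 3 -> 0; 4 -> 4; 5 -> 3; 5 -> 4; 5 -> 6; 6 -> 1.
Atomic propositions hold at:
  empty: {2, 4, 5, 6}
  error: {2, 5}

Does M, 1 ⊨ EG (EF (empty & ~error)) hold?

Sat(~error) = {0, 1, 3, 4, 6}
Sat(empty & ~error) = {4, 6}
EF (empty & ~error): least fixpoint, start Z0 = {4, 6}, add states with some successor in Z. Z1 = {4, 5, 6}; fixed.
Sat(EF (empty & ~error)) = {4, 5, 6}
EG (EF (empty & ~error)): greatest fixpoint, start Z0 = {4, 5, 6}, keep only states in Sat with some successor in Z. Z1 = {4, 5}; fixed.
Sat(EG (EF (empty & ~error))) = {4, 5}
1 ∉ Sat(EG (EF (empty & ~error))) = {4, 5}, so the formula does not hold at 1.

No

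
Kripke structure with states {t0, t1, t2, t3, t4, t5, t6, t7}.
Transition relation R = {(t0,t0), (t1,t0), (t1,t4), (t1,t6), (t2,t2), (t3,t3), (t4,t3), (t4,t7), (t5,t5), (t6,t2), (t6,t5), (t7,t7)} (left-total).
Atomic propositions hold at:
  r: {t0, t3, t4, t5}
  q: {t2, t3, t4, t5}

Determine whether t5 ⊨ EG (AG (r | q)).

Yes

Sat(r | q) = {t0, t2, t3, t4, t5}
AG (r | q): greatest fixpoint, start Z0 = {t0, t2, t3, t4, t5}, keep only states in Sat with every successor in Z. Z1 = {t0, t2, t3, t5}; fixed.
Sat(AG (r | q)) = {t0, t2, t3, t5}
EG (AG (r | q)): greatest fixpoint, start Z0 = {t0, t2, t3, t5}, keep only states in Sat with some successor in Z. Already a fixed point.
Sat(EG (AG (r | q))) = {t0, t2, t3, t5}
t5 ∈ Sat(EG (AG (r | q))) = {t0, t2, t3, t5}, so the formula holds at t5.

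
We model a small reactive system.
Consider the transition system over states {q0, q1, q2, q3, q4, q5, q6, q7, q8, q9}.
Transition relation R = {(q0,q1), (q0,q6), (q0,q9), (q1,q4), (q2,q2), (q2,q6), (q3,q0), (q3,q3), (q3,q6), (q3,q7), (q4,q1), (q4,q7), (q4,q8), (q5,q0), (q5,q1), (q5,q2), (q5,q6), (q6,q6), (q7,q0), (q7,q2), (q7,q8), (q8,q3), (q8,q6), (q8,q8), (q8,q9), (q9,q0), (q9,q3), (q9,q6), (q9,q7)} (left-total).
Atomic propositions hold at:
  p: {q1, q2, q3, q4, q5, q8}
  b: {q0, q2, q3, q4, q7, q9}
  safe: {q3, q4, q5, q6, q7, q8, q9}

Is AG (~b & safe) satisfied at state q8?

Sat(~b) = {q1, q5, q6, q8}
Sat(~b & safe) = {q5, q6, q8}
AG (~b & safe): greatest fixpoint, start Z0 = {q5, q6, q8}, keep only states in Sat with every successor in Z. Z1 = {q6}; fixed.
Sat(AG (~b & safe)) = {q6}
q8 ∉ Sat(AG (~b & safe)) = {q6}, so the formula does not hold at q8.

No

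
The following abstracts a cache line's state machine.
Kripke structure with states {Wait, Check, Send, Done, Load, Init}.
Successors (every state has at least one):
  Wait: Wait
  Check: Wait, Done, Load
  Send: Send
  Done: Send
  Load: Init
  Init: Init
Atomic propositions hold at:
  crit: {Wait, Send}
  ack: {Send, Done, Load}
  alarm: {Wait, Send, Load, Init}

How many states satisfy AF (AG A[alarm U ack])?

2

A[alarm U ack]: least fixpoint, start Z0 = Sat(ack) = {Send, Done, Load}, add states in Sat(alarm) with every successor in Z. Already a fixed point.
Sat(A[alarm U ack]) = {Send, Done, Load}
AG A[alarm U ack]: greatest fixpoint, start Z0 = {Send, Done, Load}, keep only states in Sat with every successor in Z. Z1 = {Send, Done}; fixed.
Sat(AG A[alarm U ack]) = {Send, Done}
AF (AG A[alarm U ack]): least fixpoint, start Z0 = {Send, Done}, add states with every successor in Z. Already a fixed point.
Sat(AF (AG A[alarm U ack])) = {Send, Done}
|Sat(AF (AG A[alarm U ack]))| = |{Send, Done}| = 2.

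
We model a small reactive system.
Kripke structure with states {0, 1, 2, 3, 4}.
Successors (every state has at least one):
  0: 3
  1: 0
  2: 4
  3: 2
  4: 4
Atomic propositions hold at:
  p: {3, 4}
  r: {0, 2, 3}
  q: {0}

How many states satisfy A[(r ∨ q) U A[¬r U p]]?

Sat(r ∨ q) = {0, 2, 3}
Sat(¬r) = {1, 4}
A[¬r U p]: least fixpoint, start Z0 = Sat(p) = {3, 4}, add states in Sat(¬r) with every successor in Z. Already a fixed point.
Sat(A[¬r U p]) = {3, 4}
A[(r ∨ q) U A[¬r U p]]: least fixpoint, start Z0 = Sat(A[¬r U p]) = {3, 4}, add states in Sat(r ∨ q) with every successor in Z. Z1 = {0, 2, 3, 4}; fixed.
Sat(A[(r ∨ q) U A[¬r U p]]) = {0, 2, 3, 4}
|Sat(A[(r ∨ q) U A[¬r U p]])| = |{0, 2, 3, 4}| = 4.

4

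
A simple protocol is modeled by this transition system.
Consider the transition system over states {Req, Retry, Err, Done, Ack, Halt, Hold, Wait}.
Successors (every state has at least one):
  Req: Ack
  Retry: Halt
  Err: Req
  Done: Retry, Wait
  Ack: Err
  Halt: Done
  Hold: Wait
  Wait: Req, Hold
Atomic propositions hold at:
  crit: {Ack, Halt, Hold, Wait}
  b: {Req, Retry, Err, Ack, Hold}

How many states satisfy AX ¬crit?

3

Sat(¬crit) = {Req, Retry, Err, Done}
Sat(AX ¬crit) = {s : every successor in {Req, Retry, Err, Done}} = {Err, Ack, Halt}
|Sat(AX ¬crit)| = |{Err, Ack, Halt}| = 3.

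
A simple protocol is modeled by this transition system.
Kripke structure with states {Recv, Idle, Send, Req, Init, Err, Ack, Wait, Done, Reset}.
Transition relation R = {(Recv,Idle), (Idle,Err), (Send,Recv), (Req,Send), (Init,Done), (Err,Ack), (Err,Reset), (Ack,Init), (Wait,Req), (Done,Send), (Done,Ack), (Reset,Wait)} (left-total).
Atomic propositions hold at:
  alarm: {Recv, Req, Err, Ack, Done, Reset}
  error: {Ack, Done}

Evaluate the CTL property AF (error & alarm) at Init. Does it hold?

Yes

Sat(error & alarm) = {Ack, Done}
AF (error & alarm): least fixpoint, start Z0 = {Ack, Done}, add states with every successor in Z. Z1 = {Init, Ack, Done}; fixed.
Sat(AF (error & alarm)) = {Init, Ack, Done}
Init ∈ Sat(AF (error & alarm)) = {Init, Ack, Done}, so the formula holds at Init.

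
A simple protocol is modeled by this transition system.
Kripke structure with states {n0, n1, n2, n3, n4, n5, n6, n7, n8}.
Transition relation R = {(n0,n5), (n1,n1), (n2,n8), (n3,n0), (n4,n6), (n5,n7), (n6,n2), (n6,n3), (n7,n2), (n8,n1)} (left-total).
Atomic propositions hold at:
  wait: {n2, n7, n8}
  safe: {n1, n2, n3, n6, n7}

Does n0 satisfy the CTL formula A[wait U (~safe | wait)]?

Yes

Sat(~safe) = {n0, n4, n5, n8}
Sat(~safe | wait) = {n0, n2, n4, n5, n7, n8}
A[wait U (~safe | wait)]: least fixpoint, start Z0 = Sat((~safe | wait)) = {n0, n2, n4, n5, n7, n8}, add states in Sat(wait) with every successor in Z. Already a fixed point.
Sat(A[wait U (~safe | wait)]) = {n0, n2, n4, n5, n7, n8}
n0 ∈ Sat(A[wait U (~safe | wait)]) = {n0, n2, n4, n5, n7, n8}, so the formula holds at n0.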